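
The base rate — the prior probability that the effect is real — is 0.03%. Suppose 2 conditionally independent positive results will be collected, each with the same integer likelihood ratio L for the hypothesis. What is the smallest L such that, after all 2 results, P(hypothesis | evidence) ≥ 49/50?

405

Prior odds = 0.0003/0.9997 = 3/9997.
Target odds = 0.98/0.02 = 49.
Need L² ≥ 49 ÷ (3/9997) = 489853/3.
404² = 163216 < 489853/3 ≤ 164025 = 405², so L = 405.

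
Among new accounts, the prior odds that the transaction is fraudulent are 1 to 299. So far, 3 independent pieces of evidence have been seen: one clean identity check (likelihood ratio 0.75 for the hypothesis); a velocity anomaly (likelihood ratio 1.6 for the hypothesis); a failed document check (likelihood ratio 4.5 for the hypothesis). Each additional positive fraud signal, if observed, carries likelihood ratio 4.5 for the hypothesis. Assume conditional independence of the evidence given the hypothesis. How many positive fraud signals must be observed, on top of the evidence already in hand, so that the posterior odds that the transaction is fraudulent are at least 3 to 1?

4

Prior odds = 1/299.
Combined Bayes factor of the evidence already in hand = 0.75 × 1.6 × 4.5 = 5.4.
Odds after that evidence = (1/299) × 5.4 = 27/1495.
Target odds = 3.
Need 4.5ⁿ ≥ 3 ÷ (27/1495) = 1495/9.
4.5³ = 91.125 falls short of 1495/9 but 4.5⁴ = 410.0625 reaches it, so n = 4.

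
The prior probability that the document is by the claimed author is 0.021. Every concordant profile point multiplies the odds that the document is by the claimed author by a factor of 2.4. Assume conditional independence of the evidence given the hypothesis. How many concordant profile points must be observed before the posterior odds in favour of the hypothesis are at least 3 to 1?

6

Prior odds: 0.021 ÷ 0.979 = 21/979.
Likelihood ratio per concordant profile point = 2.4.
Target odds = 3.
Require 2.4ⁿ ≥ 3 ÷ (21/979) = 979/7.
2.4⁵ = 79.62624 falls short of 979/7 but 2.4⁶ = 2985984/15625 reaches it, so n = 6.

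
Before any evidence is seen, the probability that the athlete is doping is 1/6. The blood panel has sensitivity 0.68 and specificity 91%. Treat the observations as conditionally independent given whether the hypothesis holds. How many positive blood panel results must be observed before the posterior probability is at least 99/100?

4

Prior odds: (1/6) ÷ (5/6) = 0.2.
False-positive rate = 1 − 0.91 = 0.09; likelihood ratio of a positive = 0.68/0.09 = 68/9.
Target posterior odds = 0.99/0.01 = 99.
Need 0.2 × (68/9)ⁿ ≥ 99, i.e. (68/9)ⁿ ≥ 495.
(68/9)³ = 314432/729 falls short of 495 but (68/9)⁴ = 21381376/6561 reaches it, so n = 4.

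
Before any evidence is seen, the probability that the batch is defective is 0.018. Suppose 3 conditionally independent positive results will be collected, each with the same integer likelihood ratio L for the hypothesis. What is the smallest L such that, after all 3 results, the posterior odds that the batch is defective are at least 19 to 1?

11

Prior odds = 0.018/0.982 = 9/491.
Target odds = 19.
Need L³ ≥ 19 ÷ (9/491) = 9329/9.
10³ = 1000 < 9329/9 ≤ 1331 = 11³, so L = 11.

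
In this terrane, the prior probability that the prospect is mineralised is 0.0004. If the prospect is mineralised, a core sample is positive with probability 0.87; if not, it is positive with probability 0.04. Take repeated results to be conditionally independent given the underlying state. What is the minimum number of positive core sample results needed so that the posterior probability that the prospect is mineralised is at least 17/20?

4

Prior odds: 0.0004 ÷ 0.9996 = 1/2499.
Likelihood ratio of a positive = 0.87/0.04 = 21.75.
Target posterior odds = 0.85/0.15 = 17/3.
Require 21.75ⁿ ≥ 17/3 ÷ (1/2499) = 14161.
21.75³ = 658503/64 falls short of 14161 but 21.75⁴ = 57289761/256 reaches it, so n = 4.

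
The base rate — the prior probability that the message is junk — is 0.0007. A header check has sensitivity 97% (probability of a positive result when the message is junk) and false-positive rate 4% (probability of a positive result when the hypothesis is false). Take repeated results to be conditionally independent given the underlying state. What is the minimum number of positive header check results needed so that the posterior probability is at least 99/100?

4

Prior odds: 0.0007 ÷ 0.9993 = 7/9993.
Likelihood ratio of a positive result = 0.97/0.04 = 24.25.
Target posterior odds = 0.99/0.01 = 99.
Require 24.25ⁿ ≥ 99 ÷ (7/9993) = 989307/7.
24.25³ = 912673/64 falls short of 989307/7 but 24.25⁴ = 88529281/256 reaches it, so n = 4.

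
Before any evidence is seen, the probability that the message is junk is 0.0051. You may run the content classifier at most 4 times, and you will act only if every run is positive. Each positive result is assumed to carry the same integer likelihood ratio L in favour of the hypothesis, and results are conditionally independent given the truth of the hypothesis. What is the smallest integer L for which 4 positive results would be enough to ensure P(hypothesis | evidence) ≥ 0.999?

Prior odds = 0.0051/0.9949 = 51/9949.
Target odds = 0.999/0.001 = 999.
Need L⁴ ≥ 999 ÷ (51/9949) = 3313017/17.
21⁴ = 194481 < 3313017/17 ≤ 234256 = 22⁴, so L = 22.

22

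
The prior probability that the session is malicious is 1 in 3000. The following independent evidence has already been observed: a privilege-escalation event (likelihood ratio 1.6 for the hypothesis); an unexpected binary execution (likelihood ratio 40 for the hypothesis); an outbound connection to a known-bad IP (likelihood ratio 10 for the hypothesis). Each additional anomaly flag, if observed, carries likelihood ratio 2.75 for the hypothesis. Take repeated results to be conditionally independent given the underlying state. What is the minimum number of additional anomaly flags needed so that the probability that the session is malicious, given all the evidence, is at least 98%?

Prior odds = (1/3000)/(2999/3000) = 1/2999.
Combined Bayes factor of the evidence already in hand = 1.6 × 40 × 10 = 640.
Odds after that evidence = (1/2999) × 640 = 640/2999.
Target odds = 0.98/0.02 = 49.
Need 2.75ⁿ ≥ 49 ÷ (640/2999) = 229.6109375.
2.75⁵ = 161051/1024 falls short of 229.6109375 but 2.75⁶ = 1771561/4096 reaches it, so n = 6.

6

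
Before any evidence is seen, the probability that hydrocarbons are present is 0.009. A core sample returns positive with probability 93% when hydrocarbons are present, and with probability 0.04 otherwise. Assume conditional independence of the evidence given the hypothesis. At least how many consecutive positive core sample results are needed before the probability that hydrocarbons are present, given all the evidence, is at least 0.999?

Prior odds: 0.009 ÷ 0.991 = 9/991.
Likelihood ratio of a positive result = 0.93/0.04 = 23.25.
Target posterior odds = 0.999/0.001 = 999.
Need (9/991) × 23.25ⁿ ≥ 999, i.e. 23.25ⁿ ≥ 110001.
23.25³ = 804357/64 falls short of 110001 but 23.25⁴ = 74805201/256 reaches it, so n = 4.

4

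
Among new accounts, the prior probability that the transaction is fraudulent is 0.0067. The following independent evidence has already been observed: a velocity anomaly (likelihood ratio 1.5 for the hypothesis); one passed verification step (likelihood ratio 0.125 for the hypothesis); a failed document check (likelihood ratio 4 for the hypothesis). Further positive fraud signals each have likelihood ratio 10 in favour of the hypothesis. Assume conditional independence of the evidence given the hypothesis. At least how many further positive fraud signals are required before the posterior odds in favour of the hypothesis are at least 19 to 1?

Prior odds = 0.0067/0.9933 = 67/9933.
Combined Bayes factor of the evidence already in hand = 1.5 × 0.125 × 4 = 0.75.
Odds after that evidence = (67/9933) × 0.75 = 67/13244.
Target odds = 19.
Need 10ⁿ ≥ 19 ÷ (67/13244) = 251636/67.
10³ = 1000 falls short of 251636/67 but 10⁴ = 10000 reaches it, so n = 4.

4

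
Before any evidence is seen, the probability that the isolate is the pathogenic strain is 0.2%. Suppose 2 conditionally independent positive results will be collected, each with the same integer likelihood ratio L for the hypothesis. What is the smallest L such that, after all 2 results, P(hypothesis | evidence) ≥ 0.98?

157

Prior odds = 0.002/0.998 = 1/499.
Target odds = 0.98/0.02 = 49.
Need L² ≥ 49 ÷ (1/499) = 24451.
156² = 24336 < 24451 ≤ 24649 = 157², so L = 157.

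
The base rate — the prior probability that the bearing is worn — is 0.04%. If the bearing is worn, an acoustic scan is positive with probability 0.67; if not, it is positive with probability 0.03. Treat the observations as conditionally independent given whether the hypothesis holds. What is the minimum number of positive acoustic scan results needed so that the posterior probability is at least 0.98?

4

Prior odds = 0.0004/0.9996 = 1/2499.
Likelihood ratio of a positive = 0.67/0.03 = 67/3.
Target odds: 0.98 ÷ 0.02 = 49.
Need (1/2499) × (67/3)ⁿ ≥ 49, i.e. (67/3)ⁿ ≥ 122451.
(67/3)³ = 300763/27 falls short of 122451 but (67/3)⁴ = 20151121/81 reaches it, so n = 4.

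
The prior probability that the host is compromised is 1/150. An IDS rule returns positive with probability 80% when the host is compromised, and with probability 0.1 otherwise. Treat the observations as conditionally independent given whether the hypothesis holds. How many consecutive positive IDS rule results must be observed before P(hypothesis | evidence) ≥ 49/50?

5

Prior odds = (1/150)/(149/150) = 1/149.
Likelihood ratio of a positive result = 0.8/0.1 = 8.
Target posterior odds = 0.98/0.02 = 49.
Require 8ⁿ ≥ 49 ÷ (1/149) = 7301.
8⁴ = 4096 falls short of 7301 but 8⁵ = 32768 reaches it, so n = 5.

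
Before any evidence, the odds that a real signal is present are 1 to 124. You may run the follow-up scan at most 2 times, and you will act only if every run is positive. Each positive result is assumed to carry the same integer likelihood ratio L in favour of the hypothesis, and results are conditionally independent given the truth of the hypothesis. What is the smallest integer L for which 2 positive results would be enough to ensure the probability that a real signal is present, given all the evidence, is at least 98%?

Prior odds = 1/124.
Target odds = 0.98/0.02 = 49.
Need L² ≥ 49 ÷ (1/124) = 6076.
77² = 5929 < 6076 ≤ 6084 = 78², so L = 78.

78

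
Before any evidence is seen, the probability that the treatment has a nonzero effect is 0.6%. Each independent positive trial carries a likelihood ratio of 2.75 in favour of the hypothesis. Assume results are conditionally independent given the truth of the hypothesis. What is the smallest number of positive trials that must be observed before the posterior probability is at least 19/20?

8

Prior odds: 0.006 ÷ 0.994 = 3/497.
Likelihood ratio per positive trial = 2.75.
Target odds: 0.95 ÷ 0.05 = 19.
Need (3/497) × 2.75ⁿ ≥ 19, i.e. 2.75ⁿ ≥ 9443/3.
2.75⁷ = 19487171/16384 falls short of 9443/3 but 2.75⁸ = 214358881/65536 reaches it, so n = 8.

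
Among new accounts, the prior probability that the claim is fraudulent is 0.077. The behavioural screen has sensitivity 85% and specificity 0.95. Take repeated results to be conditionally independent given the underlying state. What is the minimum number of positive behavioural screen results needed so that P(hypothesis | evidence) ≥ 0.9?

2

Prior odds = 0.077/0.923 = 77/923.
False-positive rate = 1 − 0.95 = 0.05; likelihood ratio of a positive = 0.85/0.05 = 17.
Target odds: 0.9 ÷ 0.1 = 9.
Require 17ⁿ ≥ 9 ÷ (77/923) = 8307/77.
17¹ = 17 falls short of 8307/77 but 17² = 289 reaches it, so n = 2.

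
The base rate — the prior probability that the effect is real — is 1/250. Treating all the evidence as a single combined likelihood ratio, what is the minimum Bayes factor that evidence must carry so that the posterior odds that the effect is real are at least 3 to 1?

747

Prior odds = 0.004/0.996 = 1/249.
Target odds = 3.
Required Bayes factor = 3 ÷ (1/249) = 747.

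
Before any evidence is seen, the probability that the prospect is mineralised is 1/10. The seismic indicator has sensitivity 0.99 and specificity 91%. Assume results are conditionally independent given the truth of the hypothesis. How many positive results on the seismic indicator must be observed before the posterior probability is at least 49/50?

Prior odds = 0.1/0.9 = 1/9.
False-positive rate = 1 − 0.91 = 0.09; likelihood ratio of a positive = 0.99/0.09 = 11.
Target odds: 0.98 ÷ 0.02 = 49.
Require 11ⁿ ≥ 49 ÷ (1/9) = 441.
11² = 121 falls short of 441 but 11³ = 1331 reaches it, so n = 3.

3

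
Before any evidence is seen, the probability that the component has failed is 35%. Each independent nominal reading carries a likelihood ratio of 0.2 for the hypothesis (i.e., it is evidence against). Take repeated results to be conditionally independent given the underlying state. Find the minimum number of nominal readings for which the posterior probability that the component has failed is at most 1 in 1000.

4

Prior odds = 0.35/0.65 = 7/13.
Likelihood ratio per nominal reading = 0.2.
Target odds: 0.001 ÷ 0.999 = 1/999.
Require 0.2ⁿ ≤ 1/999 ÷ (7/13) = 13/6993.
0.2³ = 0.008 is still above 13/6993 but 0.2⁴ = 0.0016 is at or below it, so n = 4.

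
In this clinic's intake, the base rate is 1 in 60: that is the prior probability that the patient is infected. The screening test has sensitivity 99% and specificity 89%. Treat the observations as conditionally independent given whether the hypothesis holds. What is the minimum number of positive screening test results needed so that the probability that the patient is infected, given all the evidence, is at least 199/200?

Prior odds = (1/60)/(59/60) = 1/59.
False-positive rate = 1 − 0.89 = 0.11; likelihood ratio of a positive = 0.99/0.11 = 9.
Target posterior odds = 0.995/0.005 = 199.
Need (1/59) × 9ⁿ ≥ 199, i.e. 9ⁿ ≥ 11741.
9⁴ = 6561 falls short of 11741 but 9⁵ = 59049 reaches it, so n = 5.

5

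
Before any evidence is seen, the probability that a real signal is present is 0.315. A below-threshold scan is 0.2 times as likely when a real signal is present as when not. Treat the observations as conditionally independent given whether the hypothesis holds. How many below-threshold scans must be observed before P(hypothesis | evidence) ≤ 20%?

1

Prior odds = 0.315/0.685 = 63/137.
Likelihood ratio per below-threshold scan = 0.2.
Target posterior odds = 0.2/0.8 = 0.25.
Need (63/137) × 0.2ⁿ ≤ 0.25, i.e. 0.2ⁿ ≤ 137/252.
0.2¹ = 0.2, which is already at or below the required 137/252; so n = 1.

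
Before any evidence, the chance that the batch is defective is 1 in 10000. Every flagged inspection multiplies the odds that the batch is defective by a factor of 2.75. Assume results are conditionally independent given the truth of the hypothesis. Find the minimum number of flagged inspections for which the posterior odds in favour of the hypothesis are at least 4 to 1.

11

Prior odds: 0.0001 ÷ 0.9999 = 1/9999.
Likelihood ratio per flagged inspection = 2.75.
Target odds = 4.
Need (1/9999) × 2.75ⁿ ≥ 4, i.e. 2.75ⁿ ≥ 39996.
2.75¹⁰ ≈24735.9 falls short of 39996 but 2.75¹¹ ≈68023.6 reaches it, so n = 11.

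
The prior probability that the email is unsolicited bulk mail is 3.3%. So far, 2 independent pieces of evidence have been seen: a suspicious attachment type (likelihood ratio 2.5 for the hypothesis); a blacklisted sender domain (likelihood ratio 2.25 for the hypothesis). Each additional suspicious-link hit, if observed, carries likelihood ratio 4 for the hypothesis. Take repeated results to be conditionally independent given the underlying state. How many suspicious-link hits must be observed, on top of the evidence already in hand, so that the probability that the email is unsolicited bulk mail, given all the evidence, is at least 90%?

3

Prior odds = 0.033/0.967 = 33/967.
Combined Bayes factor of the evidence already in hand = 2.5 × 2.25 = 5.625.
Odds after that evidence = (33/967) × 5.625 = 1485/7736.
Target odds = 0.9/0.1 = 9.
Need 4ⁿ ≥ 9 ÷ (1485/7736) = 7736/165.
4² = 16 falls short of 7736/165 but 4³ = 64 reaches it, so n = 3.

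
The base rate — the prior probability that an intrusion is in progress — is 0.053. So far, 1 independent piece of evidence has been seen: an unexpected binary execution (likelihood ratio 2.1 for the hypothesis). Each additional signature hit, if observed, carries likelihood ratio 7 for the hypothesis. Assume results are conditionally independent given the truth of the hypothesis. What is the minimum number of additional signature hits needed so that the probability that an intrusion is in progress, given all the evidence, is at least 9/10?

3

Prior odds = 0.053/0.947 = 53/947.
Bayes factor of the evidence already in hand = 2.1.
Odds after that evidence = (53/947) × 2.1 = 1113/9470.
Target odds = 0.9/0.1 = 9.
Need 7ⁿ ≥ 9 ÷ (1113/9470) = 28410/371.
7² = 49 falls short of 28410/371 but 7³ = 343 reaches it, so n = 3.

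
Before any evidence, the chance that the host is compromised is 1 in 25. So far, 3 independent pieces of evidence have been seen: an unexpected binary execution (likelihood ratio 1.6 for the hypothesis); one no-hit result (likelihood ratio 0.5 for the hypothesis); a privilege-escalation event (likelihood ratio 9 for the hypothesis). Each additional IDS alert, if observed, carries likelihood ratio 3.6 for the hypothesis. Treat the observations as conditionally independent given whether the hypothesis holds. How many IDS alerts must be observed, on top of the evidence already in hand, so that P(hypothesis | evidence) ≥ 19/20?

4

Prior odds = 0.04/0.96 = 1/24.
Combined Bayes factor of the evidence already in hand = 1.6 × 0.5 × 9 = 7.2.
Odds after that evidence = (1/24) × 7.2 = 0.3.
Target odds = 0.95/0.05 = 19.
Need 3.6ⁿ ≥ 19 ÷ 0.3 = 190/3.
3.6³ = 46.656 falls short of 190/3 but 3.6⁴ = 167.9616 reaches it, so n = 4.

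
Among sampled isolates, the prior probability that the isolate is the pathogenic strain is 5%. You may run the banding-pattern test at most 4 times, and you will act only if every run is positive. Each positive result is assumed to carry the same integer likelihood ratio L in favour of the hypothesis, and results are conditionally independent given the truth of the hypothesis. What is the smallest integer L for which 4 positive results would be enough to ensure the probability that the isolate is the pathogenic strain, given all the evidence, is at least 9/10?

4

Prior odds = 0.05/0.95 = 1/19.
Target odds = 0.9/0.1 = 9.
Need L⁴ ≥ 9 ÷ (1/19) = 171.
3⁴ = 81 < 171 ≤ 256 = 4⁴, so L = 4.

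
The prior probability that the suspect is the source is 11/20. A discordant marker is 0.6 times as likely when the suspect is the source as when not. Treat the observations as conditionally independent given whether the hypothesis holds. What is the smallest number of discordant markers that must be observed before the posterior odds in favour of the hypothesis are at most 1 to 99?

10

Prior odds = 0.55/0.45 = 11/9.
Likelihood ratio per discordant marker = 0.6.
Target odds = 1/99.
Require 0.6ⁿ ≤ 1/99 ÷ (11/9) = 1/121.
0.6⁹ = 19683/1953125 is still above 1/121 but 0.6¹⁰ = 59049/9765625 is at or below it, so n = 10.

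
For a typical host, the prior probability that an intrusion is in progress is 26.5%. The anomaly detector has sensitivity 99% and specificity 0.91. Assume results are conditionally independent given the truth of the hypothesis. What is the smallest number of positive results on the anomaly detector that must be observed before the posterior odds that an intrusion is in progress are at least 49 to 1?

Prior odds: 0.265 ÷ 0.735 = 53/147.
False-positive rate = 1 − 0.91 = 0.09; likelihood ratio of a positive = 0.99/0.09 = 11.
Target odds = 49.
Require 11ⁿ ≥ 49 ÷ (53/147) = 7203/53.
11² = 121 falls short of 7203/53 but 11³ = 1331 reaches it, so n = 3.

3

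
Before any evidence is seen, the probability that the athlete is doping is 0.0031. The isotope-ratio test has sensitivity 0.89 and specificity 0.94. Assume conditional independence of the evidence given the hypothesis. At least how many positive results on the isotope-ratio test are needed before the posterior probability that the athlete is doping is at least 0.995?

5

Prior odds: 0.0031 ÷ 0.9969 = 31/9969.
False-positive rate = 1 − 0.94 = 0.06; likelihood ratio of a positive = 0.89/0.06 = 89/6.
Target posterior odds = 0.995/0.005 = 199.
Require (89/6)ⁿ ≥ 199 ÷ (31/9969) = 1983831/31.
(89/6)⁴ = 62742241/1296 falls short of 1983831/31 but (89/6)⁵ ≈718115 reaches it, so n = 5.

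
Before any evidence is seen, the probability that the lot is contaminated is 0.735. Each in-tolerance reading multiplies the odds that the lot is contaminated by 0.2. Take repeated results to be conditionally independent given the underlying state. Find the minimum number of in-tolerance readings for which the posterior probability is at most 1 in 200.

4

Prior odds = 0.735/0.265 = 147/53.
Likelihood ratio per in-tolerance reading = 0.2.
Target posterior odds = 0.005/0.995 = 1/199.
Need (147/53) × 0.2ⁿ ≤ 1/199, i.e. 0.2ⁿ ≤ 53/29253.
0.2³ = 0.008 is still above 53/29253 but 0.2⁴ = 0.0016 is at or below it, so n = 4.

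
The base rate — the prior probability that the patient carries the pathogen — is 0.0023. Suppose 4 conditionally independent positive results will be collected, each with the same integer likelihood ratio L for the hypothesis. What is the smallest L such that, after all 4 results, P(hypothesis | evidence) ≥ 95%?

10

Prior odds = 0.0023/0.9977 = 23/9977.
Target odds = 0.95/0.05 = 19.
Need L⁴ ≥ 19 ÷ (23/9977) = 189563/23.
9⁴ = 6561 < 189563/23 ≤ 10000 = 10⁴, so L = 10.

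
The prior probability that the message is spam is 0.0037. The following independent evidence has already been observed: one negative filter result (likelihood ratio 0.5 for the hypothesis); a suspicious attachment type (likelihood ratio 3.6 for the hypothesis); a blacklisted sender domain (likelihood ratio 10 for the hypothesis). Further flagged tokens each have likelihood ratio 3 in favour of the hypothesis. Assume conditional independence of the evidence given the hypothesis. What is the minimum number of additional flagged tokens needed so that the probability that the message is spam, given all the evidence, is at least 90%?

Prior odds = 0.0037/0.9963 = 37/9963.
Combined Bayes factor of the evidence already in hand = 0.5 × 3.6 × 10 = 18.
Odds after that evidence = (37/9963) × 18 = 74/1107.
Target odds = 0.9/0.1 = 9.
Need 3ⁿ ≥ 9 ÷ (74/1107) = 9963/74.
3⁴ = 81 falls short of 9963/74 but 3⁵ = 243 reaches it, so n = 5.

5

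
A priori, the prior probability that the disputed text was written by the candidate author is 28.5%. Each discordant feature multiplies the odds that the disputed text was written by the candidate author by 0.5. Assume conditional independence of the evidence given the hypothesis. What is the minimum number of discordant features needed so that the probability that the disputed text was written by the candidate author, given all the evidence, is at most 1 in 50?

5

Prior odds = 0.285/0.715 = 57/143.
Likelihood ratio per discordant feature = 0.5.
Target odds: 0.02 ÷ 0.98 = 1/49.
Require 0.5ⁿ ≤ 1/49 ÷ (57/143) = 143/2793.
0.5⁴ = 0.0625 is still above 143/2793 but 0.5⁵ = 0.03125 is at or below it, so n = 5.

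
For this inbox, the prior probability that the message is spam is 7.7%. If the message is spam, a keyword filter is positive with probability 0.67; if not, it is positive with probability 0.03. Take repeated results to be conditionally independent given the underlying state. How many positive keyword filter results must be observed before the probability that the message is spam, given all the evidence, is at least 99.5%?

Prior odds = 0.077/0.923 = 77/923.
Likelihood ratio of a positive = 0.67/0.03 = 67/3.
Target odds: 0.995 ÷ 0.005 = 199.
Require (67/3)ⁿ ≥ 199 ÷ (77/923) = 183677/77.
(67/3)² = 4489/9 falls short of 183677/77 but (67/3)³ = 300763/27 reaches it, so n = 3.

3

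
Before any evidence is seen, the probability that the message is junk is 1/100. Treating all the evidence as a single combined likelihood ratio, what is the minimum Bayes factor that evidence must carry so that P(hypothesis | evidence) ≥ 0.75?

Prior odds = 0.01/0.99 = 1/99.
Target odds = 0.75/0.25 = 3.
Required Bayes factor = 3 ÷ (1/99) = 297.

297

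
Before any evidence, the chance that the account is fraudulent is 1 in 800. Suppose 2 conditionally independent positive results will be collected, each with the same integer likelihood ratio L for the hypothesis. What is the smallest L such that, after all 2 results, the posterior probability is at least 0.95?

Prior odds = 0.00125/0.99875 = 1/799.
Target odds = 0.95/0.05 = 19.
Need L² ≥ 19 ÷ (1/799) = 15181.
123² = 15129 < 15181 ≤ 15376 = 124², so L = 124.

124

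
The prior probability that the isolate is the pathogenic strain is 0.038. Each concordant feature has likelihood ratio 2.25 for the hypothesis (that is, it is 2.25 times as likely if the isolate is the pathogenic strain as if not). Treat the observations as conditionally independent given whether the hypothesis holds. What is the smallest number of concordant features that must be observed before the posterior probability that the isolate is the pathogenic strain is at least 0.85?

7

Prior odds: 0.038 ÷ 0.962 = 19/481.
Likelihood ratio per concordant feature = 2.25.
Target odds: 0.85 ÷ 0.15 = 17/3.
Need (19/481) × 2.25ⁿ ≥ 17/3, i.e. 2.25ⁿ ≥ 8177/57.
2.25⁶ = 531441/4096 falls short of 8177/57 but 2.25⁷ = 4782969/16384 reaches it, so n = 7.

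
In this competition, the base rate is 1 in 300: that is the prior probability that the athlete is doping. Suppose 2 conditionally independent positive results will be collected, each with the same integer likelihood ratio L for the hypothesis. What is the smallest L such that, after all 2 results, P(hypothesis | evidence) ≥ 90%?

52

Prior odds = (1/300)/(299/300) = 1/299.
Target odds = 0.9/0.1 = 9.
Need L² ≥ 9 ÷ (1/299) = 2691.
51² = 2601 < 2691 ≤ 2704 = 52², so L = 52.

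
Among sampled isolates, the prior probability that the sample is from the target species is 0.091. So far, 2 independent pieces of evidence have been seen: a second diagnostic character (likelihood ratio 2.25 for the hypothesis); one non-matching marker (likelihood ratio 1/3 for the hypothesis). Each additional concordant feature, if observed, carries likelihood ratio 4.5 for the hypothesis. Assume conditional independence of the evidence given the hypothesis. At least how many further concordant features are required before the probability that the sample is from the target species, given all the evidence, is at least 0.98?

Prior odds = 0.091/0.909 = 91/909.
Combined Bayes factor of the evidence already in hand = 2.25 × (1/3) = 0.75.
Odds after that evidence = (91/909) × 0.75 = 91/1212.
Target odds = 0.98/0.02 = 49.
Need 4.5ⁿ ≥ 49 ÷ (91/1212) = 8484/13.
4.5⁴ = 410.0625 falls short of 8484/13 but 4.5⁵ = 1845.28125 reaches it, so n = 5.

5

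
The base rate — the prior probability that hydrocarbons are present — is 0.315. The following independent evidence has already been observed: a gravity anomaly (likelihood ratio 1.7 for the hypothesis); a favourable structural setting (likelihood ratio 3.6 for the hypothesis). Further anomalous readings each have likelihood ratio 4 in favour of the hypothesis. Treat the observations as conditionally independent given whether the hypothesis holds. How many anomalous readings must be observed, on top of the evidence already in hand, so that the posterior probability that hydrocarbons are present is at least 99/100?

3

Prior odds = 0.315/0.685 = 63/137.
Combined Bayes factor of the evidence already in hand = 1.7 × 3.6 = 6.12.
Odds after that evidence = (63/137) × 6.12 = 9639/3425.
Target odds = 0.99/0.01 = 99.
Need 4ⁿ ≥ 99 ÷ (9639/3425) = 37675/1071.
4² = 16 falls short of 37675/1071 but 4³ = 64 reaches it, so n = 3.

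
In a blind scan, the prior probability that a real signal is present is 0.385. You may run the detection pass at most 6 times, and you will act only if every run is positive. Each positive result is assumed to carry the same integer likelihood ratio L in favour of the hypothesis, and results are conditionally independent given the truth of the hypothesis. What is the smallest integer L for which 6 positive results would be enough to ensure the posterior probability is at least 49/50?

3

Prior odds = 0.385/0.615 = 77/123.
Target odds = 0.98/0.02 = 49.
Need L⁶ ≥ 49 ÷ (77/123) = 861/11.
2⁶ = 64 < 861/11 ≤ 729 = 3⁶, so L = 3.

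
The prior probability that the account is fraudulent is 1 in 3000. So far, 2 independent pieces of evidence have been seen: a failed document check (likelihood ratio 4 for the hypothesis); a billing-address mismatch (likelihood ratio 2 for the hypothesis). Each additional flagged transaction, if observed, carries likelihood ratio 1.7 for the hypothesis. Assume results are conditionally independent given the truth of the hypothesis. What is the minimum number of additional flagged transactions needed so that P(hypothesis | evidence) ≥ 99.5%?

22

Prior odds = (1/3000)/(2999/3000) = 1/2999.
Combined Bayes factor of the evidence already in hand = 4 × 2 = 8.
Odds after that evidence = (1/2999) × 8 = 8/2999.
Target odds = 0.995/0.005 = 199.
Need 1.7ⁿ ≥ 199 ÷ (8/2999) = 74600.125.
1.7²¹ ≈69091.9 falls short of 74600.125 but 1.7²² ≈117456 reaches it, so n = 22.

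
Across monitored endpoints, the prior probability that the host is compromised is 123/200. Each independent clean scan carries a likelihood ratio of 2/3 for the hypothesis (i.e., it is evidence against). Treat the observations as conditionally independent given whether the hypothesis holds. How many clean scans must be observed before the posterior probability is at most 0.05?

9

Prior odds: 0.615 ÷ 0.385 = 123/77.
Likelihood ratio per clean scan = 2/3.
Target posterior odds = 0.05/0.95 = 1/19.
Need (123/77) × (2/3)ⁿ ≤ 1/19, i.e. (2/3)ⁿ ≤ 77/2337.
(2/3)⁸ = 256/6561 is still above 77/2337 but (2/3)⁹ = 512/19683 is at or below it, so n = 9.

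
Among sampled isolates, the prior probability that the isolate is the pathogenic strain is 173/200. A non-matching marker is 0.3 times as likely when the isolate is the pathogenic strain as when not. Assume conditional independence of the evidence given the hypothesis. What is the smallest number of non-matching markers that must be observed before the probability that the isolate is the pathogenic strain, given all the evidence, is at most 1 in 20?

4

Prior odds: 0.865 ÷ 0.135 = 173/27.
Likelihood ratio per non-matching marker = 0.3.
Target posterior odds = 0.05/0.95 = 1/19.
Require 0.3ⁿ ≤ 1/19 ÷ (173/27) = 27/3287.
0.3³ = 0.027 is still above 27/3287 but 0.3⁴ = 0.0081 is at or below it, so n = 4.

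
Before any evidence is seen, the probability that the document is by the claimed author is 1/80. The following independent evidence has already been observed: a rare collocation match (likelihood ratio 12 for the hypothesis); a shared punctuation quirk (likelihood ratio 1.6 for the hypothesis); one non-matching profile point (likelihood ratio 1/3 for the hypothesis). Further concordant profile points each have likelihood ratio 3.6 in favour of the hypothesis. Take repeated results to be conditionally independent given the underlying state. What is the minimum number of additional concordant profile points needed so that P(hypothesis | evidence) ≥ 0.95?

5

Prior odds = 0.0125/0.9875 = 1/79.
Combined Bayes factor of the evidence already in hand = 12 × 1.6 × (1/3) = 6.4.
Odds after that evidence = (1/79) × 6.4 = 32/395.
Target odds = 0.95/0.05 = 19.
Need 3.6ⁿ ≥ 19 ÷ (32/395) = 234.53125.
3.6⁴ = 167.9616 falls short of 234.53125 but 3.6⁵ = 604.66176 reaches it, so n = 5.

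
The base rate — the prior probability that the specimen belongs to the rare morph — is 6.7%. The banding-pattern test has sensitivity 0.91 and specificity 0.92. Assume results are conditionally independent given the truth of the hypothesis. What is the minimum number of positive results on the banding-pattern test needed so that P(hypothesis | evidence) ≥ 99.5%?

Prior odds = 0.067/0.933 = 67/933.
False-positive rate = 1 − 0.92 = 0.08; likelihood ratio of a positive = 0.91/0.08 = 11.375.
Target posterior odds = 0.995/0.005 = 199.
Require 11.375ⁿ ≥ 199 ÷ (67/933) = 185667/67.
11.375³ = 753571/512 falls short of 185667/67 but 11.375⁴ = 68574961/4096 reaches it, so n = 4.

4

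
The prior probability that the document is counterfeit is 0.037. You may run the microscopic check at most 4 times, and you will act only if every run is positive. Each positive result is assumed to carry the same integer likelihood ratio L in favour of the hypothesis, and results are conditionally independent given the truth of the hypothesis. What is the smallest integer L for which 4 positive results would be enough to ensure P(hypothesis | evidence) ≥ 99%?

8

Prior odds = 0.037/0.963 = 37/963.
Target odds = 0.99/0.01 = 99.
Need L⁴ ≥ 99 ÷ (37/963) = 95337/37.
7⁴ = 2401 < 95337/37 ≤ 4096 = 8⁴, so L = 8.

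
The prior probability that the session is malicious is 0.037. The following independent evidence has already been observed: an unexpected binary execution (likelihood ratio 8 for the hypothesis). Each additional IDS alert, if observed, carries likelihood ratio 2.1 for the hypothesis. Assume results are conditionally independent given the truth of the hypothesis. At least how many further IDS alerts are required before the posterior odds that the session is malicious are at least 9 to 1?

Prior odds = 0.037/0.963 = 37/963.
Bayes factor of the evidence already in hand = 8.
Odds after that evidence = (37/963) × 8 = 296/963.
Target odds = 9.
Need 2.1ⁿ ≥ 9 ÷ (296/963) = 8667/296.
2.1⁴ = 19.4481 falls short of 8667/296 but 2.1⁵ = 4084101/100000 reaches it, so n = 5.

5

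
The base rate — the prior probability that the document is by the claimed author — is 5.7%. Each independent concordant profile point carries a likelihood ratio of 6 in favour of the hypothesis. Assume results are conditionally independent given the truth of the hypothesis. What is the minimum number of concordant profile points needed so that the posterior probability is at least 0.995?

Prior odds = 0.057/0.943 = 57/943.
Likelihood ratio per concordant profile point = 6.
Target odds: 0.995 ÷ 0.005 = 199.
Need (57/943) × 6ⁿ ≥ 199, i.e. 6ⁿ ≥ 187657/57.
6⁴ = 1296 falls short of 187657/57 but 6⁵ = 7776 reaches it, so n = 5.

5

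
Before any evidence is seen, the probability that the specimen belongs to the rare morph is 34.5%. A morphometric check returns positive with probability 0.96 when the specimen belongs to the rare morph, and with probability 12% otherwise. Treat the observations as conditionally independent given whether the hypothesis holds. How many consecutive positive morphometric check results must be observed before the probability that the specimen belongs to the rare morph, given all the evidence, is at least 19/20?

2

Prior odds = 0.345/0.655 = 69/131.
Likelihood ratio of a positive result = 0.96/0.12 = 8.
Target posterior odds = 0.95/0.05 = 19.
Need (69/131) × 8ⁿ ≥ 19, i.e. 8ⁿ ≥ 2489/69.
8¹ = 8 falls short of 2489/69 but 8² = 64 reaches it, so n = 2.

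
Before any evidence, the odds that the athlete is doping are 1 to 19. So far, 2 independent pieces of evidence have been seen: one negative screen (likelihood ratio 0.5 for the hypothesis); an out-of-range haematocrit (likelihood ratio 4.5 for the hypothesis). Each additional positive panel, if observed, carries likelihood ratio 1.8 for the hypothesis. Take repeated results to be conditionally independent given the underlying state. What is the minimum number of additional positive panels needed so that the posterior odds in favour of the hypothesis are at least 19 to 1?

Prior odds = 1/19.
Combined Bayes factor of the evidence already in hand = 0.5 × 4.5 = 2.25.
Odds after that evidence = (1/19) × 2.25 = 9/76.
Target odds = 19.
Need 1.8ⁿ ≥ 19 ÷ (9/76) = 1444/9.
1.8⁸ = 43046721/390625 falls short of 1444/9 but 1.8⁹ = 387420489/1953125 reaches it, so n = 9.

9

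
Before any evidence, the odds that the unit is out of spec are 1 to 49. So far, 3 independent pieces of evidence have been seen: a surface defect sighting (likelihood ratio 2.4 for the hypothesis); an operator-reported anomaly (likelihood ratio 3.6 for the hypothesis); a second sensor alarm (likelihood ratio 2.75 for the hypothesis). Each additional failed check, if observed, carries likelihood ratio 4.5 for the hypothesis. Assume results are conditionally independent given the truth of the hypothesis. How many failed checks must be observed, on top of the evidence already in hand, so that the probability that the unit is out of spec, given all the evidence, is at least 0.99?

Prior odds = 1/49.
Combined Bayes factor of the evidence already in hand = 2.4 × 3.6 × 2.75 = 23.76.
Odds after that evidence = (1/49) × 23.76 = 594/1225.
Target odds = 0.99/0.01 = 99.
Need 4.5ⁿ ≥ 99 ÷ (594/1225) = 1225/6.
4.5³ = 91.125 falls short of 1225/6 but 4.5⁴ = 410.0625 reaches it, so n = 4.

4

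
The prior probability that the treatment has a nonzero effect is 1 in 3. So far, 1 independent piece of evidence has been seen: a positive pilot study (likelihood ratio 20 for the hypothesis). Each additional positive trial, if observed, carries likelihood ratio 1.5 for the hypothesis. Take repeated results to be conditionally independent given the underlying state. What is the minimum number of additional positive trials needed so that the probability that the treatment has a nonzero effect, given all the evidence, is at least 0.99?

6

Prior odds = (1/3)/(2/3) = 0.5.
Bayes factor of the evidence already in hand = 20.
Odds after that evidence = 0.5 × 20 = 10.
Target odds = 0.99/0.01 = 99.
Need 1.5ⁿ ≥ 99 ÷ 10 = 9.9.
1.5⁵ = 7.59375 falls short of 9.9 but 1.5⁶ = 11.390625 reaches it, so n = 6.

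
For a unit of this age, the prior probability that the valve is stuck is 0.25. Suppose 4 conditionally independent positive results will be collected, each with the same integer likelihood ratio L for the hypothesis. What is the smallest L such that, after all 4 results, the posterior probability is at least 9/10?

3

Prior odds = 0.25/0.75 = 1/3.
Target odds = 0.9/0.1 = 9.
Need L⁴ ≥ 9 ÷ (1/3) = 27.
2⁴ = 16 < 27 ≤ 81 = 3⁴, so L = 3.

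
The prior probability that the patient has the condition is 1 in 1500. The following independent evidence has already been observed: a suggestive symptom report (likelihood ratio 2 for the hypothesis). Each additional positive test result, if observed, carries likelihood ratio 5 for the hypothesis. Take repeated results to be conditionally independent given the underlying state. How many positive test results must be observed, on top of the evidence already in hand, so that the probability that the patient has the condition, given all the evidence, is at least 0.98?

Prior odds = (1/1500)/(1499/1500) = 1/1499.
Bayes factor of the evidence already in hand = 2.
Odds after that evidence = (1/1499) × 2 = 2/1499.
Target odds = 0.98/0.02 = 49.
Need 5ⁿ ≥ 49 ÷ (2/1499) = 36725.5.
5⁶ = 15625 falls short of 36725.5 but 5⁷ = 78125 reaches it, so n = 7.

7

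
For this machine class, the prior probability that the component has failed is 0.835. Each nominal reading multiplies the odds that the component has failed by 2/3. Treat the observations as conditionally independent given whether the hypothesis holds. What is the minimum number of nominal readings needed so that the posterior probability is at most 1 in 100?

Prior odds = 0.835/0.165 = 167/33.
Likelihood ratio per nominal reading = 2/3.
Target odds: 0.01 ÷ 0.99 = 1/99.
Need (167/33) × (2/3)ⁿ ≤ 1/99, i.e. (2/3)ⁿ ≤ 1/501.
(2/3)¹⁵ = 32768/14348907 is still above 1/501 but (2/3)¹⁶ = 65536/43046721 is at or below it, so n = 16.

16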